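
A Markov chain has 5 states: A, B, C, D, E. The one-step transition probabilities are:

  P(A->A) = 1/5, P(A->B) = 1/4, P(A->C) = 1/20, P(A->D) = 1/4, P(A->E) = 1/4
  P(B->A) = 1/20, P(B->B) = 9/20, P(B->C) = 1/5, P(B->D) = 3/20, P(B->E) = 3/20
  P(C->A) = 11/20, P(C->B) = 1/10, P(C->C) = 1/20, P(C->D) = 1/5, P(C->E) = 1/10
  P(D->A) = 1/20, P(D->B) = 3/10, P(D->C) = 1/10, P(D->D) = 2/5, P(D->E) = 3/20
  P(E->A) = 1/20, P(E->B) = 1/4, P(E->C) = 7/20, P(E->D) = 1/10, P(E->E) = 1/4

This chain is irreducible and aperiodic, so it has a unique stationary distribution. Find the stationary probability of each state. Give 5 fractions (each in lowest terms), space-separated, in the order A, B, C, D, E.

The stationary distribution satisfies pi = pi * P, i.e.:
  pi_A = 1/5*pi_A + 1/20*pi_B + 11/20*pi_C + 1/20*pi_D + 1/20*pi_E
  pi_B = 1/4*pi_A + 9/20*pi_B + 1/10*pi_C + 3/10*pi_D + 1/4*pi_E
  pi_C = 1/20*pi_A + 1/5*pi_B + 1/20*pi_C + 1/10*pi_D + 7/20*pi_E
  pi_D = 1/4*pi_A + 3/20*pi_B + 1/5*pi_C + 2/5*pi_D + 1/10*pi_E
  pi_E = 1/4*pi_A + 3/20*pi_B + 1/10*pi_C + 3/20*pi_D + 1/4*pi_E
with normalization: pi_A + pi_B + pi_C + pi_D + pi_E = 1.

Using the first 4 balance equations plus normalization, the linear system A*pi = b is:
  [-4/5, 1/20, 11/20, 1/20, 1/20] . pi = 0
  [1/4, -11/20, 1/10, 3/10, 1/4] . pi = 0
  [1/20, 1/5, -19/20, 1/10, 7/20] . pi = 0
  [1/4, 3/20, 1/5, -3/5, 1/10] . pi = 0
  [1, 1, 1, 1, 1] . pi = 1

Solving yields:
  pi_A = 17423/114861
  pi_B = 34067/114861
  pi_C = 18133/114861
  pi_D = 25166/114861
  pi_E = 20072/114861

Verification (pi * P):
  17423/114861*1/5 + 34067/114861*1/20 + 18133/114861*11/20 + 25166/114861*1/20 + 20072/114861*1/20 = 17423/114861 = pi_A  (ok)
  17423/114861*1/4 + 34067/114861*9/20 + 18133/114861*1/10 + 25166/114861*3/10 + 20072/114861*1/4 = 34067/114861 = pi_B  (ok)
  17423/114861*1/20 + 34067/114861*1/5 + 18133/114861*1/20 + 25166/114861*1/10 + 20072/114861*7/20 = 18133/114861 = pi_C  (ok)
  17423/114861*1/4 + 34067/114861*3/20 + 18133/114861*1/5 + 25166/114861*2/5 + 20072/114861*1/10 = 25166/114861 = pi_D  (ok)
  17423/114861*1/4 + 34067/114861*3/20 + 18133/114861*1/10 + 25166/114861*3/20 + 20072/114861*1/4 = 20072/114861 = pi_E  (ok)

Answer: 17423/114861 34067/114861 18133/114861 25166/114861 20072/114861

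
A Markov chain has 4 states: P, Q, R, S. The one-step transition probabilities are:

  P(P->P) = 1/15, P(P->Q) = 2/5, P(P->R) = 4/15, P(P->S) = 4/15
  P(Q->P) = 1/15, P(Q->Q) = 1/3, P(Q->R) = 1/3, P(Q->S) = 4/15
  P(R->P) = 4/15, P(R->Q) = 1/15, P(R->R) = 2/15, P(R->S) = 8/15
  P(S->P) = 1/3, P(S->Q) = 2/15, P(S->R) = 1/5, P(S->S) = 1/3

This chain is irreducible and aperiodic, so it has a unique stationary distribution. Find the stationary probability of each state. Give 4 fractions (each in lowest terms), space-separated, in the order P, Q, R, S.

Answer: 407/1979 428/1979 450/1979 694/1979

Derivation:
The stationary distribution satisfies pi = pi * P, i.e.:
  pi_P = 1/15*pi_P + 1/15*pi_Q + 4/15*pi_R + 1/3*pi_S
  pi_Q = 2/5*pi_P + 1/3*pi_Q + 1/15*pi_R + 2/15*pi_S
  pi_R = 4/15*pi_P + 1/3*pi_Q + 2/15*pi_R + 1/5*pi_S
  pi_S = 4/15*pi_P + 4/15*pi_Q + 8/15*pi_R + 1/3*pi_S
with normalization: pi_P + pi_Q + pi_R + pi_S = 1.

Using the first 3 balance equations plus normalization, the linear system A*pi = b is:
  [-14/15, 1/15, 4/15, 1/3] . pi = 0
  [2/5, -2/3, 1/15, 2/15] . pi = 0
  [4/15, 1/3, -13/15, 1/5] . pi = 0
  [1, 1, 1, 1] . pi = 1

Solving yields:
  pi_P = 407/1979
  pi_Q = 428/1979
  pi_R = 450/1979
  pi_S = 694/1979

Verification (pi * P):
  407/1979*1/15 + 428/1979*1/15 + 450/1979*4/15 + 694/1979*1/3 = 407/1979 = pi_P  (ok)
  407/1979*2/5 + 428/1979*1/3 + 450/1979*1/15 + 694/1979*2/15 = 428/1979 = pi_Q  (ok)
  407/1979*4/15 + 428/1979*1/3 + 450/1979*2/15 + 694/1979*1/5 = 450/1979 = pi_R  (ok)
  407/1979*4/15 + 428/1979*4/15 + 450/1979*8/15 + 694/1979*1/3 = 694/1979 = pi_S  (ok)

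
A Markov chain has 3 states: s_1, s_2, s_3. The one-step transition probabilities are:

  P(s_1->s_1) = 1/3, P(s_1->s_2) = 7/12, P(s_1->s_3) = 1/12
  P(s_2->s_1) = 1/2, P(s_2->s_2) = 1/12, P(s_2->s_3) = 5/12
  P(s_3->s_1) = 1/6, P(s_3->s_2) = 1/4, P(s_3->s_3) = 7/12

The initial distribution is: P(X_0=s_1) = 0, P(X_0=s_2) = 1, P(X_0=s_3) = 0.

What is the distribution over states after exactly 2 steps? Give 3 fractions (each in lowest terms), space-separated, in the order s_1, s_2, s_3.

Propagating the distribution step by step (d_{t+1} = d_t * P):
d_0 = (s_1=0, s_2=1, s_3=0)
  d_1[s_1] = 0*1/3 + 1*1/2 + 0*1/6 = 1/2
  d_1[s_2] = 0*7/12 + 1*1/12 + 0*1/4 = 1/12
  d_1[s_3] = 0*1/12 + 1*5/12 + 0*7/12 = 5/12
d_1 = (s_1=1/2, s_2=1/12, s_3=5/12)
  d_2[s_1] = 1/2*1/3 + 1/12*1/2 + 5/12*1/6 = 5/18
  d_2[s_2] = 1/2*7/12 + 1/12*1/12 + 5/12*1/4 = 29/72
  d_2[s_3] = 1/2*1/12 + 1/12*5/12 + 5/12*7/12 = 23/72
d_2 = (s_1=5/18, s_2=29/72, s_3=23/72)

Answer: 5/18 29/72 23/72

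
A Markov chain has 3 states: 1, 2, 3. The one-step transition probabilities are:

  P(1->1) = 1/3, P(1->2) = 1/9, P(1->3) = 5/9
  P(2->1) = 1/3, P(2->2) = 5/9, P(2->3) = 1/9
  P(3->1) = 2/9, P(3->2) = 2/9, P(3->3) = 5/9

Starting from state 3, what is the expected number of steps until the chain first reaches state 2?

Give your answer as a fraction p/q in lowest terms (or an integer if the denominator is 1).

Let h_i = expected steps to first reach 2 from state i.
Boundary: h_2 = 0.
First-step equations for the other states:
  h_1 = 1 + 1/3*h_1 + 1/9*h_2 + 5/9*h_3
  h_3 = 1 + 2/9*h_1 + 2/9*h_2 + 5/9*h_3

Substituting h_2 = 0 and rearranging gives the linear system (I - Q) h = 1:
  [2/3, -5/9] . (h_1, h_3) = 1
  [-2/9, 4/9] . (h_1, h_3) = 1

Solving yields:
  h_1 = 81/14
  h_3 = 36/7

Starting state is 3, so the expected hitting time is h_3 = 36/7.

Answer: 36/7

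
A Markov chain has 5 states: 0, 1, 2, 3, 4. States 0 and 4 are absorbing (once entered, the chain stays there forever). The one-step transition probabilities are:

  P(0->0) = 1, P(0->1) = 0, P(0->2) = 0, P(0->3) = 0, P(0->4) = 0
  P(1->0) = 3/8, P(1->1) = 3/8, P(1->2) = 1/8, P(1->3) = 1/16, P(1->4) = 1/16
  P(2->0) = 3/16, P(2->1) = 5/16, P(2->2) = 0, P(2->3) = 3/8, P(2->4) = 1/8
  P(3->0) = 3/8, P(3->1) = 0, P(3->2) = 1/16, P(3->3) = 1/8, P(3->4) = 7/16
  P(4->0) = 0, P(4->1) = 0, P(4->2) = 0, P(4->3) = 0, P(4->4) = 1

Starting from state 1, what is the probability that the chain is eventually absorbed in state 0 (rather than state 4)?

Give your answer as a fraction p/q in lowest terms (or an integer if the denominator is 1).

Answer: 1563/2035

Derivation:
Let a_i = P(absorbed in 0 | start in state i).
Boundary conditions: a_0 = 1, a_4 = 0.
For each transient state i, a_i = sum_j P(i->j) * a_j:
  a_1 = 3/8*a_0 + 3/8*a_1 + 1/8*a_2 + 1/16*a_3 + 1/16*a_4
  a_2 = 3/16*a_0 + 5/16*a_1 + 0*a_2 + 3/8*a_3 + 1/8*a_4
  a_3 = 3/8*a_0 + 0*a_1 + 1/16*a_2 + 1/8*a_3 + 7/16*a_4

Substituting a_0 = 1 and a_4 = 0, rearrange to (I - Q) a = r where r[i] = P(i -> 0):
  [5/8, -1/8, -1/16] . (a_1, a_2, a_3) = 3/8
  [-5/16, 1, -3/8] . (a_1, a_2, a_3) = 3/16
  [0, -1/16, 7/8] . (a_1, a_2, a_3) = 3/8

Solving yields:
  a_1 = 1563/2035
  a_2 = 246/407
  a_3 = 192/407

Starting state is 1, so the absorption probability is a_1 = 1563/2035.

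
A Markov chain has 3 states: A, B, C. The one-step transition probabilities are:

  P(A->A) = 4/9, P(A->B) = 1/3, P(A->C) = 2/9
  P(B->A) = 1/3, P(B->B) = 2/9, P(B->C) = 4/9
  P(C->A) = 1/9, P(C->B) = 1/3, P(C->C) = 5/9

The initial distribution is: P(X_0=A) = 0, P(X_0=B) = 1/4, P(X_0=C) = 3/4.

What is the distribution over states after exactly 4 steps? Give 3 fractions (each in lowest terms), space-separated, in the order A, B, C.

Answer: 1726/6561 7873/26244 11467/26244

Derivation:
Propagating the distribution step by step (d_{t+1} = d_t * P):
d_0 = (A=0, B=1/4, C=3/4)
  d_1[A] = 0*4/9 + 1/4*1/3 + 3/4*1/9 = 1/6
  d_1[B] = 0*1/3 + 1/4*2/9 + 3/4*1/3 = 11/36
  d_1[C] = 0*2/9 + 1/4*4/9 + 3/4*5/9 = 19/36
d_1 = (A=1/6, B=11/36, C=19/36)
  d_2[A] = 1/6*4/9 + 11/36*1/3 + 19/36*1/9 = 19/81
  d_2[B] = 1/6*1/3 + 11/36*2/9 + 19/36*1/3 = 97/324
  d_2[C] = 1/6*2/9 + 11/36*4/9 + 19/36*5/9 = 151/324
d_2 = (A=19/81, B=97/324, C=151/324)
  d_3[A] = 19/81*4/9 + 97/324*1/3 + 151/324*1/9 = 373/1458
  d_3[B] = 19/81*1/3 + 97/324*2/9 + 151/324*1/3 = 875/2916
  d_3[C] = 19/81*2/9 + 97/324*4/9 + 151/324*5/9 = 1295/2916
d_3 = (A=373/1458, B=875/2916, C=1295/2916)
  d_4[A] = 373/1458*4/9 + 875/2916*1/3 + 1295/2916*1/9 = 1726/6561
  d_4[B] = 373/1458*1/3 + 875/2916*2/9 + 1295/2916*1/3 = 7873/26244
  d_4[C] = 373/1458*2/9 + 875/2916*4/9 + 1295/2916*5/9 = 11467/26244
d_4 = (A=1726/6561, B=7873/26244, C=11467/26244)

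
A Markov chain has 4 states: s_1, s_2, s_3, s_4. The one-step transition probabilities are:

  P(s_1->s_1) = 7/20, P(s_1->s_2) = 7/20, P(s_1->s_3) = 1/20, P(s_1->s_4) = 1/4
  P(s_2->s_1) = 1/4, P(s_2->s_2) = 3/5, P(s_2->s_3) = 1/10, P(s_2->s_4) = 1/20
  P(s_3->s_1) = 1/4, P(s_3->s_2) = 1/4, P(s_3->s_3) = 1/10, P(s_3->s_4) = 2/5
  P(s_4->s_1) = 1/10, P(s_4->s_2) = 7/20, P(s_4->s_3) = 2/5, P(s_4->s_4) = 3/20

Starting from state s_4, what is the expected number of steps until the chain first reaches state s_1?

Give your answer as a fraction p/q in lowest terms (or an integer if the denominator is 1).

Let h_i = expected steps to first reach s_1 from state i.
Boundary: h_s_1 = 0.
First-step equations for the other states:
  h_s_2 = 1 + 1/4*h_s_1 + 3/5*h_s_2 + 1/10*h_s_3 + 1/20*h_s_4
  h_s_3 = 1 + 1/4*h_s_1 + 1/4*h_s_2 + 1/10*h_s_3 + 2/5*h_s_4
  h_s_4 = 1 + 1/10*h_s_1 + 7/20*h_s_2 + 2/5*h_s_3 + 3/20*h_s_4

Substituting h_s_1 = 0 and rearranging gives the linear system (I - Q) h = 1:
  [2/5, -1/10, -1/20] . (h_s_2, h_s_3, h_s_4) = 1
  [-1/4, 9/10, -2/5] . (h_s_2, h_s_3, h_s_4) = 1
  [-7/20, -2/5, 17/20] . (h_s_2, h_s_3, h_s_4) = 1

Solving yields:
  h_s_2 = 265/62
  h_s_3 = 565/124
  h_s_4 = 315/62

Starting state is s_4, so the expected hitting time is h_s_4 = 315/62.

Answer: 315/62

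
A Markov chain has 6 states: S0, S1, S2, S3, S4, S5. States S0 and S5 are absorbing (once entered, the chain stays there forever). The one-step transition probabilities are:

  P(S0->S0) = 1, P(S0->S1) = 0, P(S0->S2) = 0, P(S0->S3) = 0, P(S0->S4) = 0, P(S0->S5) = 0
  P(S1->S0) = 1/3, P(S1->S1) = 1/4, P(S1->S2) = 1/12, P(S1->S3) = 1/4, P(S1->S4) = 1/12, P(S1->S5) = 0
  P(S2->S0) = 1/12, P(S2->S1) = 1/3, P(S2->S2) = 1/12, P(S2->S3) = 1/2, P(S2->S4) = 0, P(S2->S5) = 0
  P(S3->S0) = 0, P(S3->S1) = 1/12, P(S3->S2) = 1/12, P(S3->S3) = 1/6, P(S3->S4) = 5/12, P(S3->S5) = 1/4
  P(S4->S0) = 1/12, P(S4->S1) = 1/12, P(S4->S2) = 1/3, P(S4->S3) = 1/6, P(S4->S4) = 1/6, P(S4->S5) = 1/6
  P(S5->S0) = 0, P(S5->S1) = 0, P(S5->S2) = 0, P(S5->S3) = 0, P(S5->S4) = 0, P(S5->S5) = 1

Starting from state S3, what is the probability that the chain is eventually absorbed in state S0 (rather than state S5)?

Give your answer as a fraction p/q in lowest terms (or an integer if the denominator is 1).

Let a_i = P(absorbed in S0 | start in state i).
Boundary conditions: a_S0 = 1, a_S5 = 0.
For each transient state i, a_i = sum_j P(i->j) * a_j:
  a_S1 = 1/3*a_S0 + 1/4*a_S1 + 1/12*a_S2 + 1/4*a_S3 + 1/12*a_S4 + 0*a_S5
  a_S2 = 1/12*a_S0 + 1/3*a_S1 + 1/12*a_S2 + 1/2*a_S3 + 0*a_S4 + 0*a_S5
  a_S3 = 0*a_S0 + 1/12*a_S1 + 1/12*a_S2 + 1/6*a_S3 + 5/12*a_S4 + 1/4*a_S5
  a_S4 = 1/12*a_S0 + 1/12*a_S1 + 1/3*a_S2 + 1/6*a_S3 + 1/6*a_S4 + 1/6*a_S5

Substituting a_S0 = 1 and a_S5 = 0, rearrange to (I - Q) a = r where r[i] = P(i -> S0):
  [3/4, -1/12, -1/4, -1/12] . (a_S1, a_S2, a_S3, a_S4) = 1/3
  [-1/3, 11/12, -1/2, 0] . (a_S1, a_S2, a_S3, a_S4) = 1/12
  [-1/12, -1/12, 5/6, -5/12] . (a_S1, a_S2, a_S3, a_S4) = 0
  [-1/12, -1/3, -1/6, 5/6] . (a_S1, a_S2, a_S3, a_S4) = 1/12

Solving yields:
  a_S1 = 3761/5667
  a_S2 = 2929/5667
  a_S3 = 1918/5667
  a_S4 = 2498/5667

Starting state is S3, so the absorption probability is a_S3 = 1918/5667.

Answer: 1918/5667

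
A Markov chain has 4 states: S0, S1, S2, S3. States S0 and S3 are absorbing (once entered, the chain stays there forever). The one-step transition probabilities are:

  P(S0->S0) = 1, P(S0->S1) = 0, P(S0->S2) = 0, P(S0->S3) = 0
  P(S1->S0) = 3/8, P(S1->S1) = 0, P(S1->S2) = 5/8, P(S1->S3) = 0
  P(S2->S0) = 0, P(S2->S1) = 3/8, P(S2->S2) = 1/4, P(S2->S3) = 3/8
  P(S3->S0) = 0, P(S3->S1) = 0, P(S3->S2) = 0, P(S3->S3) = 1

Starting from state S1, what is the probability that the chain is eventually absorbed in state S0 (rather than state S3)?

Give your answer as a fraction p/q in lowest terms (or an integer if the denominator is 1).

Let a_i = P(absorbed in S0 | start in state i).
Boundary conditions: a_S0 = 1, a_S3 = 0.
For each transient state i, a_i = sum_j P(i->j) * a_j:
  a_S1 = 3/8*a_S0 + 0*a_S1 + 5/8*a_S2 + 0*a_S3
  a_S2 = 0*a_S0 + 3/8*a_S1 + 1/4*a_S2 + 3/8*a_S3

Substituting a_S0 = 1 and a_S3 = 0, rearrange to (I - Q) a = r where r[i] = P(i -> S0):
  [1, -5/8] . (a_S1, a_S2) = 3/8
  [-3/8, 3/4] . (a_S1, a_S2) = 0

Solving yields:
  a_S1 = 6/11
  a_S2 = 3/11

Starting state is S1, so the absorption probability is a_S1 = 6/11.

Answer: 6/11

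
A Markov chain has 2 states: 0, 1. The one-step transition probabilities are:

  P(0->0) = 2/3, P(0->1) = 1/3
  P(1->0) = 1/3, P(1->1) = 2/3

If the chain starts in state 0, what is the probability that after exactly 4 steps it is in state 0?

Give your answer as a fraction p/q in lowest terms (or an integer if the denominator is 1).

Answer: 41/81

Derivation:
Computing P^4 by repeated multiplication:
P^1 =
  0: [2/3, 1/3]
  1: [1/3, 2/3]
P^2 =
  0: [5/9, 4/9]
  1: [4/9, 5/9]
P^3 =
  0: [14/27, 13/27]
  1: [13/27, 14/27]
P^4 =
  0: [41/81, 40/81]
  1: [40/81, 41/81]

(P^4)[0 -> 0] = 41/81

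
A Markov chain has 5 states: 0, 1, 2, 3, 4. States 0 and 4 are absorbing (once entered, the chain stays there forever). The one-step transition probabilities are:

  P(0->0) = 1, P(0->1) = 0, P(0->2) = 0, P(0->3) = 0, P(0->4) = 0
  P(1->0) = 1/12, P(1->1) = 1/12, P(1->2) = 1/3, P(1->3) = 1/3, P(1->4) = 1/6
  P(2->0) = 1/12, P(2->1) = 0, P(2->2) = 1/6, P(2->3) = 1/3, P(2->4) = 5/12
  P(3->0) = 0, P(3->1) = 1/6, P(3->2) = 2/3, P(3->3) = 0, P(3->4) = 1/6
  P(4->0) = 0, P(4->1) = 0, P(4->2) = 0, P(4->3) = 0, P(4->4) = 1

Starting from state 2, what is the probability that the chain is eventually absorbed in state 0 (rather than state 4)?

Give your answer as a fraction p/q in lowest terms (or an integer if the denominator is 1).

Let a_i = P(absorbed in 0 | start in state i).
Boundary conditions: a_0 = 1, a_4 = 0.
For each transient state i, a_i = sum_j P(i->j) * a_j:
  a_1 = 1/12*a_0 + 1/12*a_1 + 1/3*a_2 + 1/3*a_3 + 1/6*a_4
  a_2 = 1/12*a_0 + 0*a_1 + 1/6*a_2 + 1/3*a_3 + 5/12*a_4
  a_3 = 0*a_0 + 1/6*a_1 + 2/3*a_2 + 0*a_3 + 1/6*a_4

Substituting a_0 = 1 and a_4 = 0, rearrange to (I - Q) a = r where r[i] = P(i -> 0):
  [11/12, -1/3, -1/3] . (a_1, a_2, a_3) = 1/12
  [0, 5/6, -1/3] . (a_1, a_2, a_3) = 1/12
  [-1/6, -2/3, 1] . (a_1, a_2, a_3) = 0

Solving yields:
  a_1 = 21/107
  a_2 = 33/214
  a_3 = 29/214

Starting state is 2, so the absorption probability is a_2 = 33/214.

Answer: 33/214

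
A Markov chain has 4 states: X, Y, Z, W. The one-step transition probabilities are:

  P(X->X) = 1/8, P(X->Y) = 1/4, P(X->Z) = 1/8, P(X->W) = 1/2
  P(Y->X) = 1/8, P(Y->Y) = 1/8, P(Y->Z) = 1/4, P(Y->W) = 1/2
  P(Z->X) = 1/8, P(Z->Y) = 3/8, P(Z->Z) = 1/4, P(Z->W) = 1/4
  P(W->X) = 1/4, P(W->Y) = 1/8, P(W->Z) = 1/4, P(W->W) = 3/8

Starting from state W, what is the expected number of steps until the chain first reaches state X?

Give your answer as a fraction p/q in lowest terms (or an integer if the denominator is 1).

Answer: 128/25

Derivation:
Let h_i = expected steps to first reach X from state i.
Boundary: h_X = 0.
First-step equations for the other states:
  h_Y = 1 + 1/8*h_X + 1/8*h_Y + 1/4*h_Z + 1/2*h_W
  h_Z = 1 + 1/8*h_X + 3/8*h_Y + 1/4*h_Z + 1/4*h_W
  h_W = 1 + 1/4*h_X + 1/8*h_Y + 1/4*h_Z + 3/8*h_W

Substituting h_X = 0 and rearranging gives the linear system (I - Q) h = 1:
  [7/8, -1/4, -1/2] . (h_Y, h_Z, h_W) = 1
  [-3/8, 3/4, -1/4] . (h_Y, h_Z, h_W) = 1
  [-1/8, -1/4, 5/8] . (h_Y, h_Z, h_W) = 1

Solving yields:
  h_Y = 144/25
  h_Z = 148/25
  h_W = 128/25

Starting state is W, so the expected hitting time is h_W = 128/25.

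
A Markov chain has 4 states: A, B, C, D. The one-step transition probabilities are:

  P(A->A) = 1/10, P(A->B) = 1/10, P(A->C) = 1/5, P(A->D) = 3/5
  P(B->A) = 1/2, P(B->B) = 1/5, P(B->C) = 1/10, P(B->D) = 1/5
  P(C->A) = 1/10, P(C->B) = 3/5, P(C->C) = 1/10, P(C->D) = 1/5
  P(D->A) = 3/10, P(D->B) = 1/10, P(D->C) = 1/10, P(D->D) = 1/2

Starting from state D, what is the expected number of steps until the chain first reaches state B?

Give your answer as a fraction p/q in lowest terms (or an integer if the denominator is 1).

Answer: 1220/197

Derivation:
Let h_i = expected steps to first reach B from state i.
Boundary: h_B = 0.
First-step equations for the other states:
  h_A = 1 + 1/10*h_A + 1/10*h_B + 1/5*h_C + 3/5*h_D
  h_C = 1 + 1/10*h_A + 3/5*h_B + 1/10*h_C + 1/5*h_D
  h_D = 1 + 3/10*h_A + 1/10*h_B + 1/10*h_C + 1/2*h_D

Substituting h_B = 0 and rearranging gives the linear system (I - Q) h = 1:
  [9/10, -1/5, -3/5] . (h_A, h_C, h_D) = 1
  [-1/10, 9/10, -1/5] . (h_A, h_C, h_D) = 1
  [-3/10, -1/10, 1/2] . (h_A, h_C, h_D) = 1

Solving yields:
  h_A = 1170/197
  h_C = 620/197
  h_D = 1220/197

Starting state is D, so the expected hitting time is h_D = 1220/197.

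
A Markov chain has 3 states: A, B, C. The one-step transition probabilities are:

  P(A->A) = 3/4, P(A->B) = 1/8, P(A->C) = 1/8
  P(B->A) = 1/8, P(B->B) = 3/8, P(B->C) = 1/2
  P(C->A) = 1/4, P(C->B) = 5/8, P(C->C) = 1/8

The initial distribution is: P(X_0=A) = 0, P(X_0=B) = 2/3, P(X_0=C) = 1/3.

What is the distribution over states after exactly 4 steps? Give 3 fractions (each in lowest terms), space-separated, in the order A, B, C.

Answer: 71/192 557/1536 137/512

Derivation:
Propagating the distribution step by step (d_{t+1} = d_t * P):
d_0 = (A=0, B=2/3, C=1/3)
  d_1[A] = 0*3/4 + 2/3*1/8 + 1/3*1/4 = 1/6
  d_1[B] = 0*1/8 + 2/3*3/8 + 1/3*5/8 = 11/24
  d_1[C] = 0*1/8 + 2/3*1/2 + 1/3*1/8 = 3/8
d_1 = (A=1/6, B=11/24, C=3/8)
  d_2[A] = 1/6*3/4 + 11/24*1/8 + 3/8*1/4 = 53/192
  d_2[B] = 1/6*1/8 + 11/24*3/8 + 3/8*5/8 = 41/96
  d_2[C] = 1/6*1/8 + 11/24*1/2 + 3/8*1/8 = 19/64
d_2 = (A=53/192, B=41/96, C=19/64)
  d_3[A] = 53/192*3/4 + 41/96*1/8 + 19/64*1/4 = 257/768
  d_3[B] = 53/192*1/8 + 41/96*3/8 + 19/64*5/8 = 73/192
  d_3[C] = 53/192*1/8 + 41/96*1/2 + 19/64*1/8 = 73/256
d_3 = (A=257/768, B=73/192, C=73/256)
  d_4[A] = 257/768*3/4 + 73/192*1/8 + 73/256*1/4 = 71/192
  d_4[B] = 257/768*1/8 + 73/192*3/8 + 73/256*5/8 = 557/1536
  d_4[C] = 257/768*1/8 + 73/192*1/2 + 73/256*1/8 = 137/512
d_4 = (A=71/192, B=557/1536, C=137/512)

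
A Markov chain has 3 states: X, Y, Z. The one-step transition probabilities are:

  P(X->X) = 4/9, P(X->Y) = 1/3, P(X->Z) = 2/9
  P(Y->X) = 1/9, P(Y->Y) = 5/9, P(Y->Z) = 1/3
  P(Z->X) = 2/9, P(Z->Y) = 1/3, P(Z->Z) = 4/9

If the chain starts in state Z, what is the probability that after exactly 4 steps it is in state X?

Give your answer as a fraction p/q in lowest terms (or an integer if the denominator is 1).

Computing P^4 by repeated multiplication:
P^1 =
  X: [4/9, 1/3, 2/9]
  Y: [1/9, 5/9, 1/3]
  Z: [2/9, 1/3, 4/9]
P^2 =
  X: [23/81, 11/27, 25/81]
  Y: [5/27, 37/81, 29/81]
  Z: [19/81, 11/27, 29/81]
P^3 =
  X: [175/729, 103/243, 245/729]
  Y: [155/729, 317/729, 257/729]
  Z: [167/729, 103/243, 253/729]
P^4 =
  X: [1499/6561, 935/2187, 2257/6561]
  Y: [1451/6561, 2821/6561, 763/2187]
  Z: [1483/6561, 935/2187, 2273/6561]

(P^4)[Z -> X] = 1483/6561

Answer: 1483/6561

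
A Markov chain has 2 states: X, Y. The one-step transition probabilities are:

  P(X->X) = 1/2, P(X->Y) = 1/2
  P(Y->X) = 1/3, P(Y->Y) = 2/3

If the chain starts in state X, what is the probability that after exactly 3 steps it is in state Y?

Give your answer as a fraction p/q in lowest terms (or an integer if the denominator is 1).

Computing P^3 by repeated multiplication:
P^1 =
  X: [1/2, 1/2]
  Y: [1/3, 2/3]
P^2 =
  X: [5/12, 7/12]
  Y: [7/18, 11/18]
P^3 =
  X: [29/72, 43/72]
  Y: [43/108, 65/108]

(P^3)[X -> Y] = 43/72

Answer: 43/72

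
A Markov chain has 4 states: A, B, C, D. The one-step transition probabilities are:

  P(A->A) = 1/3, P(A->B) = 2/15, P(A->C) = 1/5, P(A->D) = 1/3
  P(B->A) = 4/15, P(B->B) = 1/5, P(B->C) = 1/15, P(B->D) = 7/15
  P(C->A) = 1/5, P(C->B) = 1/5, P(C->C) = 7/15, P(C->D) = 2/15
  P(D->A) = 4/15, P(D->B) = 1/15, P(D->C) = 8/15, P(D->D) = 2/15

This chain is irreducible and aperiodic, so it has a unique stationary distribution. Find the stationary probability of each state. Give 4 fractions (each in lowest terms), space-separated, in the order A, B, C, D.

Answer: 791/3036 153/1012 535/1518 179/759

Derivation:
The stationary distribution satisfies pi = pi * P, i.e.:
  pi_A = 1/3*pi_A + 4/15*pi_B + 1/5*pi_C + 4/15*pi_D
  pi_B = 2/15*pi_A + 1/5*pi_B + 1/5*pi_C + 1/15*pi_D
  pi_C = 1/5*pi_A + 1/15*pi_B + 7/15*pi_C + 8/15*pi_D
  pi_D = 1/3*pi_A + 7/15*pi_B + 2/15*pi_C + 2/15*pi_D
with normalization: pi_A + pi_B + pi_C + pi_D = 1.

Using the first 3 balance equations plus normalization, the linear system A*pi = b is:
  [-2/3, 4/15, 1/5, 4/15] . pi = 0
  [2/15, -4/5, 1/5, 1/15] . pi = 0
  [1/5, 1/15, -8/15, 8/15] . pi = 0
  [1, 1, 1, 1] . pi = 1

Solving yields:
  pi_A = 791/3036
  pi_B = 153/1012
  pi_C = 535/1518
  pi_D = 179/759

Verification (pi * P):
  791/3036*1/3 + 153/1012*4/15 + 535/1518*1/5 + 179/759*4/15 = 791/3036 = pi_A  (ok)
  791/3036*2/15 + 153/1012*1/5 + 535/1518*1/5 + 179/759*1/15 = 153/1012 = pi_B  (ok)
  791/3036*1/5 + 153/1012*1/15 + 535/1518*7/15 + 179/759*8/15 = 535/1518 = pi_C  (ok)
  791/3036*1/3 + 153/1012*7/15 + 535/1518*2/15 + 179/759*2/15 = 179/759 = pi_D  (ok)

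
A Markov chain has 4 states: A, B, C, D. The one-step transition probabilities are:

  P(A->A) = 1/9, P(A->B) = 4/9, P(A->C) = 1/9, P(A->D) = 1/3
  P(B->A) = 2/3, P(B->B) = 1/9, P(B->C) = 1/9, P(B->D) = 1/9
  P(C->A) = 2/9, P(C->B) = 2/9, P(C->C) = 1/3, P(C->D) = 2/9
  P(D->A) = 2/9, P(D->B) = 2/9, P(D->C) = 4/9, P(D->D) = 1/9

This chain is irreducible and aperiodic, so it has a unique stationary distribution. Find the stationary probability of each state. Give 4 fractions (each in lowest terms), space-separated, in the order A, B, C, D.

Answer: 7/23 6/23 53/230 47/230

Derivation:
The stationary distribution satisfies pi = pi * P, i.e.:
  pi_A = 1/9*pi_A + 2/3*pi_B + 2/9*pi_C + 2/9*pi_D
  pi_B = 4/9*pi_A + 1/9*pi_B + 2/9*pi_C + 2/9*pi_D
  pi_C = 1/9*pi_A + 1/9*pi_B + 1/3*pi_C + 4/9*pi_D
  pi_D = 1/3*pi_A + 1/9*pi_B + 2/9*pi_C + 1/9*pi_D
with normalization: pi_A + pi_B + pi_C + pi_D = 1.

Using the first 3 balance equations plus normalization, the linear system A*pi = b is:
  [-8/9, 2/3, 2/9, 2/9] . pi = 0
  [4/9, -8/9, 2/9, 2/9] . pi = 0
  [1/9, 1/9, -2/3, 4/9] . pi = 0
  [1, 1, 1, 1] . pi = 1

Solving yields:
  pi_A = 7/23
  pi_B = 6/23
  pi_C = 53/230
  pi_D = 47/230

Verification (pi * P):
  7/23*1/9 + 6/23*2/3 + 53/230*2/9 + 47/230*2/9 = 7/23 = pi_A  (ok)
  7/23*4/9 + 6/23*1/9 + 53/230*2/9 + 47/230*2/9 = 6/23 = pi_B  (ok)
  7/23*1/9 + 6/23*1/9 + 53/230*1/3 + 47/230*4/9 = 53/230 = pi_C  (ok)
  7/23*1/3 + 6/23*1/9 + 53/230*2/9 + 47/230*1/9 = 47/230 = pi_D  (ok)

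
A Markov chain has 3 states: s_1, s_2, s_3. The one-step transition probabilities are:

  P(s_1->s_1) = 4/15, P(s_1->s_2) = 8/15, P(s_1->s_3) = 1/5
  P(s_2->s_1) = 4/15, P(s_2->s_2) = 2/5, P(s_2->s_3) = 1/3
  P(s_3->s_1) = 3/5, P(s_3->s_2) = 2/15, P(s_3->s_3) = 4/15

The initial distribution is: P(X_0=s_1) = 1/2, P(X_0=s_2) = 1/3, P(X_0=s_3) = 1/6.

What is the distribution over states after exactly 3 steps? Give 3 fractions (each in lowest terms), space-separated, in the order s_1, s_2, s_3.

Answer: 161/450 3787/10125 5431/20250

Derivation:
Propagating the distribution step by step (d_{t+1} = d_t * P):
d_0 = (s_1=1/2, s_2=1/3, s_3=1/6)
  d_1[s_1] = 1/2*4/15 + 1/3*4/15 + 1/6*3/5 = 29/90
  d_1[s_2] = 1/2*8/15 + 1/3*2/5 + 1/6*2/15 = 19/45
  d_1[s_3] = 1/2*1/5 + 1/3*1/3 + 1/6*4/15 = 23/90
d_1 = (s_1=29/90, s_2=19/45, s_3=23/90)
  d_2[s_1] = 29/90*4/15 + 19/45*4/15 + 23/90*3/5 = 19/54
  d_2[s_2] = 29/90*8/15 + 19/45*2/5 + 23/90*2/15 = 253/675
  d_2[s_3] = 29/90*1/5 + 19/45*1/3 + 23/90*4/15 = 41/150
d_2 = (s_1=19/54, s_2=253/675, s_3=41/150)
  d_3[s_1] = 19/54*4/15 + 253/675*4/15 + 41/150*3/5 = 161/450
  d_3[s_2] = 19/54*8/15 + 253/675*2/5 + 41/150*2/15 = 3787/10125
  d_3[s_3] = 19/54*1/5 + 253/675*1/3 + 41/150*4/15 = 5431/20250
d_3 = (s_1=161/450, s_2=3787/10125, s_3=5431/20250)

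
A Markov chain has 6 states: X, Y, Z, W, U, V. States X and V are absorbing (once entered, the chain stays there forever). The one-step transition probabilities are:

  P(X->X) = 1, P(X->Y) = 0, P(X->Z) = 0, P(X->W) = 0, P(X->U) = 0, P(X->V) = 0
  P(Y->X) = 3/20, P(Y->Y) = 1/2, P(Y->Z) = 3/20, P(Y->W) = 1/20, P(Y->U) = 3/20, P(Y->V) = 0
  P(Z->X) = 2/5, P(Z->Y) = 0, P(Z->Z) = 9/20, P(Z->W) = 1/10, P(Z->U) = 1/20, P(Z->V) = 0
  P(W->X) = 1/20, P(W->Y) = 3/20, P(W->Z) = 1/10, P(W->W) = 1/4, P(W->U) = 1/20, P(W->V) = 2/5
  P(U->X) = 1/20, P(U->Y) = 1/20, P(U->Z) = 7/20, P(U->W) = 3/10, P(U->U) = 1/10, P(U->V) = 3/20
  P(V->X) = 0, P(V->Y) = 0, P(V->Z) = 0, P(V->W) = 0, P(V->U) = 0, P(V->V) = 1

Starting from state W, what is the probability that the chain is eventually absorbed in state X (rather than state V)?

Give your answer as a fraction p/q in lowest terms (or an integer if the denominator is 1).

Let a_i = P(absorbed in X | start in state i).
Boundary conditions: a_X = 1, a_V = 0.
For each transient state i, a_i = sum_j P(i->j) * a_j:
  a_Y = 3/20*a_X + 1/2*a_Y + 3/20*a_Z + 1/20*a_W + 3/20*a_U + 0*a_V
  a_Z = 2/5*a_X + 0*a_Y + 9/20*a_Z + 1/10*a_W + 1/20*a_U + 0*a_V
  a_W = 1/20*a_X + 3/20*a_Y + 1/10*a_Z + 1/4*a_W + 1/20*a_U + 2/5*a_V
  a_U = 1/20*a_X + 1/20*a_Y + 7/20*a_Z + 3/10*a_W + 1/10*a_U + 3/20*a_V

Substituting a_X = 1 and a_V = 0, rearrange to (I - Q) a = r where r[i] = P(i -> X):
  [1/2, -3/20, -1/20, -3/20] . (a_Y, a_Z, a_W, a_U) = 3/20
  [0, 11/20, -1/10, -1/20] . (a_Y, a_Z, a_W, a_U) = 2/5
  [-3/20, -1/10, 3/4, -1/20] . (a_Y, a_Z, a_W, a_U) = 1/20
  [-1/20, -7/20, -3/10, 9/10] . (a_Y, a_Z, a_W, a_U) = 1/20

Solving yields:
  a_Y = 18695/24792
  a_Z = 20917/24792
  a_W = 4543/12396
  a_U = 13579/24792

Starting state is W, so the absorption probability is a_W = 4543/12396.

Answer: 4543/12396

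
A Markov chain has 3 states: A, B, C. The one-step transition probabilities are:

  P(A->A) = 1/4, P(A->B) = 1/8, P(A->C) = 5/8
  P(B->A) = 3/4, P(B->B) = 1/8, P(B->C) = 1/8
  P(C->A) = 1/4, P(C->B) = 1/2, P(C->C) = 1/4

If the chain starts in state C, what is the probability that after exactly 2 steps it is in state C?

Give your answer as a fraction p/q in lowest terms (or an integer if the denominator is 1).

Answer: 9/32

Derivation:
Computing P^2 by repeated multiplication:
P^1 =
  A: [1/4, 1/8, 5/8]
  B: [3/4, 1/8, 1/8]
  C: [1/4, 1/2, 1/4]
P^2 =
  A: [5/16, 23/64, 21/64]
  B: [5/16, 11/64, 33/64]
  C: [1/2, 7/32, 9/32]

(P^2)[C -> C] = 9/32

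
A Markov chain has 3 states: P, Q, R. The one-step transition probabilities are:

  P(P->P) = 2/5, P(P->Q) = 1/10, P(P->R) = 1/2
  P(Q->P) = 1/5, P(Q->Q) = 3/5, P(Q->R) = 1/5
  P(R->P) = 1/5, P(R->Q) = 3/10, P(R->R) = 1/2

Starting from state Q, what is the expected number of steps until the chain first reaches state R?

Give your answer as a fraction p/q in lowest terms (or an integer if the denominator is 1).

Let h_i = expected steps to first reach R from state i.
Boundary: h_R = 0.
First-step equations for the other states:
  h_P = 1 + 2/5*h_P + 1/10*h_Q + 1/2*h_R
  h_Q = 1 + 1/5*h_P + 3/5*h_Q + 1/5*h_R

Substituting h_R = 0 and rearranging gives the linear system (I - Q) h = 1:
  [3/5, -1/10] . (h_P, h_Q) = 1
  [-1/5, 2/5] . (h_P, h_Q) = 1

Solving yields:
  h_P = 25/11
  h_Q = 40/11

Starting state is Q, so the expected hitting time is h_Q = 40/11.

Answer: 40/11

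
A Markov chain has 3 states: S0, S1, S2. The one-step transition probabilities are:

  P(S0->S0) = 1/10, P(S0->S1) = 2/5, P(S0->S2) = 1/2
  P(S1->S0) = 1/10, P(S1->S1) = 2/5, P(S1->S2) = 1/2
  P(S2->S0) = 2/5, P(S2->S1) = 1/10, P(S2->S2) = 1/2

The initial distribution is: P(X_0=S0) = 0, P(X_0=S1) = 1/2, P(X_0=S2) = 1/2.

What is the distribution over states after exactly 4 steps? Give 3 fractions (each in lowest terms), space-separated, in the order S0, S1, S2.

Answer: 1/4 1/4 1/2

Derivation:
Propagating the distribution step by step (d_{t+1} = d_t * P):
d_0 = (S0=0, S1=1/2, S2=1/2)
  d_1[S0] = 0*1/10 + 1/2*1/10 + 1/2*2/5 = 1/4
  d_1[S1] = 0*2/5 + 1/2*2/5 + 1/2*1/10 = 1/4
  d_1[S2] = 0*1/2 + 1/2*1/2 + 1/2*1/2 = 1/2
d_1 = (S0=1/4, S1=1/4, S2=1/2)
  d_2[S0] = 1/4*1/10 + 1/4*1/10 + 1/2*2/5 = 1/4
  d_2[S1] = 1/4*2/5 + 1/4*2/5 + 1/2*1/10 = 1/4
  d_2[S2] = 1/4*1/2 + 1/4*1/2 + 1/2*1/2 = 1/2
d_2 = (S0=1/4, S1=1/4, S2=1/2)
  d_3[S0] = 1/4*1/10 + 1/4*1/10 + 1/2*2/5 = 1/4
  d_3[S1] = 1/4*2/5 + 1/4*2/5 + 1/2*1/10 = 1/4
  d_3[S2] = 1/4*1/2 + 1/4*1/2 + 1/2*1/2 = 1/2
d_3 = (S0=1/4, S1=1/4, S2=1/2)
  d_4[S0] = 1/4*1/10 + 1/4*1/10 + 1/2*2/5 = 1/4
  d_4[S1] = 1/4*2/5 + 1/4*2/5 + 1/2*1/10 = 1/4
  d_4[S2] = 1/4*1/2 + 1/4*1/2 + 1/2*1/2 = 1/2
d_4 = (S0=1/4, S1=1/4, S2=1/2)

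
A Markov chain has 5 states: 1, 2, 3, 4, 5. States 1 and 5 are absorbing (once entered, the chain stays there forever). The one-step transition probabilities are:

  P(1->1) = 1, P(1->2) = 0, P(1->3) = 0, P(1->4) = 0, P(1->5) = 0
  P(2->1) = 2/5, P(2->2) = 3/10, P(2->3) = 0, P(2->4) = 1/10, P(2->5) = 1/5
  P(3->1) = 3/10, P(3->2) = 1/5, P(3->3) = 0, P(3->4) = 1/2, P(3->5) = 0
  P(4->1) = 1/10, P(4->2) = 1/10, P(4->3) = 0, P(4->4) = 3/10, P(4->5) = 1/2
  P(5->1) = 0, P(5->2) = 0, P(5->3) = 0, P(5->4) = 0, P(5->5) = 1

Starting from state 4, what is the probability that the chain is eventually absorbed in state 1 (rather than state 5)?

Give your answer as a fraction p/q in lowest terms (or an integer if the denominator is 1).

Let a_i = P(absorbed in 1 | start in state i).
Boundary conditions: a_1 = 1, a_5 = 0.
For each transient state i, a_i = sum_j P(i->j) * a_j:
  a_2 = 2/5*a_1 + 3/10*a_2 + 0*a_3 + 1/10*a_4 + 1/5*a_5
  a_3 = 3/10*a_1 + 1/5*a_2 + 0*a_3 + 1/2*a_4 + 0*a_5
  a_4 = 1/10*a_1 + 1/10*a_2 + 0*a_3 + 3/10*a_4 + 1/2*a_5

Substituting a_1 = 1 and a_5 = 0, rearrange to (I - Q) a = r where r[i] = P(i -> 1):
  [7/10, 0, -1/10] . (a_2, a_3, a_4) = 2/5
  [-1/5, 1, -1/2] . (a_2, a_3, a_4) = 3/10
  [-1/10, 0, 7/10] . (a_2, a_3, a_4) = 1/10

Solving yields:
  a_2 = 29/48
  a_3 = 257/480
  a_4 = 11/48

Starting state is 4, so the absorption probability is a_4 = 11/48.

Answer: 11/48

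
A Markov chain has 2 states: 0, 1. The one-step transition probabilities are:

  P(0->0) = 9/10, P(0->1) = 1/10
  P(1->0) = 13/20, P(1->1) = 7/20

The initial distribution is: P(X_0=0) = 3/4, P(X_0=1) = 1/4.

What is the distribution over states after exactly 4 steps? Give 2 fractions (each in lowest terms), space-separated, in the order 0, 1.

Propagating the distribution step by step (d_{t+1} = d_t * P):
d_0 = (0=3/4, 1=1/4)
  d_1[0] = 3/4*9/10 + 1/4*13/20 = 67/80
  d_1[1] = 3/4*1/10 + 1/4*7/20 = 13/80
d_1 = (0=67/80, 1=13/80)
  d_2[0] = 67/80*9/10 + 13/80*13/20 = 55/64
  d_2[1] = 67/80*1/10 + 13/80*7/20 = 9/64
d_2 = (0=55/64, 1=9/64)
  d_3[0] = 55/64*9/10 + 9/64*13/20 = 1107/1280
  d_3[1] = 55/64*1/10 + 9/64*7/20 = 173/1280
d_3 = (0=1107/1280, 1=173/1280)
  d_4[0] = 1107/1280*9/10 + 173/1280*13/20 = 887/1024
  d_4[1] = 1107/1280*1/10 + 173/1280*7/20 = 137/1024
d_4 = (0=887/1024, 1=137/1024)

Answer: 887/1024 137/1024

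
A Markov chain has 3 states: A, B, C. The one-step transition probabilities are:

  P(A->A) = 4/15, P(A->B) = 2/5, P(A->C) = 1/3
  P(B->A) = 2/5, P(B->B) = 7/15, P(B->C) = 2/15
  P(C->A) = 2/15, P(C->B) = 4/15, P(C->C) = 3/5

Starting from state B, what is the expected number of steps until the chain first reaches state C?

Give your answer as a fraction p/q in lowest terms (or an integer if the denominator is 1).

Answer: 255/52

Derivation:
Let h_i = expected steps to first reach C from state i.
Boundary: h_C = 0.
First-step equations for the other states:
  h_A = 1 + 4/15*h_A + 2/5*h_B + 1/3*h_C
  h_B = 1 + 2/5*h_A + 7/15*h_B + 2/15*h_C

Substituting h_C = 0 and rearranging gives the linear system (I - Q) h = 1:
  [11/15, -2/5] . (h_A, h_B) = 1
  [-2/5, 8/15] . (h_A, h_B) = 1

Solving yields:
  h_A = 105/26
  h_B = 255/52

Starting state is B, so the expected hitting time is h_B = 255/52.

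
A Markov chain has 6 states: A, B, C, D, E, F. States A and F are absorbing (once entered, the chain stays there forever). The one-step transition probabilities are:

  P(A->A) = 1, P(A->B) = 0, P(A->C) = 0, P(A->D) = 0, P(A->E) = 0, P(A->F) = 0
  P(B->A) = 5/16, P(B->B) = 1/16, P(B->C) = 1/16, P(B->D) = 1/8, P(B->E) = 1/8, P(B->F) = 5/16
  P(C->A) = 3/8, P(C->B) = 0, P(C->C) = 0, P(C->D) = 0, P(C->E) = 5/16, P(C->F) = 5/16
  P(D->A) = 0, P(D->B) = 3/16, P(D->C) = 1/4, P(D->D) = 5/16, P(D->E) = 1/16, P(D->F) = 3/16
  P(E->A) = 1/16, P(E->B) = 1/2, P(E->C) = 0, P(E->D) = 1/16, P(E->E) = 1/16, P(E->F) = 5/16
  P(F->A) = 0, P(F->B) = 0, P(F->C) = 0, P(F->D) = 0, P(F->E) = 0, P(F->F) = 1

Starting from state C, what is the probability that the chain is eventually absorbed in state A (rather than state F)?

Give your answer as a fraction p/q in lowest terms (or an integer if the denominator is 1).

Let a_i = P(absorbed in A | start in state i).
Boundary conditions: a_A = 1, a_F = 0.
For each transient state i, a_i = sum_j P(i->j) * a_j:
  a_B = 5/16*a_A + 1/16*a_B + 1/16*a_C + 1/8*a_D + 1/8*a_E + 5/16*a_F
  a_C = 3/8*a_A + 0*a_B + 0*a_C + 0*a_D + 5/16*a_E + 5/16*a_F
  a_D = 0*a_A + 3/16*a_B + 1/4*a_C + 5/16*a_D + 1/16*a_E + 3/16*a_F
  a_E = 1/16*a_A + 1/2*a_B + 0*a_C + 1/16*a_D + 1/16*a_E + 5/16*a_F

Substituting a_A = 1 and a_F = 0, rearrange to (I - Q) a = r where r[i] = P(i -> A):
  [15/16, -1/16, -1/8, -1/8] . (a_B, a_C, a_D, a_E) = 5/16
  [0, 1, 0, -5/16] . (a_B, a_C, a_D, a_E) = 3/8
  [-3/16, -1/4, 11/16, -1/16] . (a_B, a_C, a_D, a_E) = 0
  [-1/2, 0, -1/16, 15/16] . (a_B, a_C, a_D, a_E) = 1/16

Solving yields:
  a_B = 15251/33677
  a_C = 16102/33677
  a_D = 1575/4811
  a_E = 11114/33677

Starting state is C, so the absorption probability is a_C = 16102/33677.

Answer: 16102/33677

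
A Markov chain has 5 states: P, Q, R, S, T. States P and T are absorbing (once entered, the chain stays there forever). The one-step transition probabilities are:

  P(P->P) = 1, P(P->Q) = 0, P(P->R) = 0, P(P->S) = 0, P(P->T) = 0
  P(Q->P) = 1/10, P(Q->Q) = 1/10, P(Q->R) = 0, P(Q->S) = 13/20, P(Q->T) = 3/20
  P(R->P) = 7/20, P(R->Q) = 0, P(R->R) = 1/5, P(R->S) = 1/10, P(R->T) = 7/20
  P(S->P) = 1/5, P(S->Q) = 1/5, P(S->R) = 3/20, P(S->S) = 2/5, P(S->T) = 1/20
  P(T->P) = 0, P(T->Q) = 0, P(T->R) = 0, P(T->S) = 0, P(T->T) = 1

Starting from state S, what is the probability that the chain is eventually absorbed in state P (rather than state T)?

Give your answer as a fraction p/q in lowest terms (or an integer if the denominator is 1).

Let a_i = P(absorbed in P | start in state i).
Boundary conditions: a_P = 1, a_T = 0.
For each transient state i, a_i = sum_j P(i->j) * a_j:
  a_Q = 1/10*a_P + 1/10*a_Q + 0*a_R + 13/20*a_S + 3/20*a_T
  a_R = 7/20*a_P + 0*a_Q + 1/5*a_R + 1/10*a_S + 7/20*a_T
  a_S = 1/5*a_P + 1/5*a_Q + 3/20*a_R + 2/5*a_S + 1/20*a_T

Substituting a_P = 1 and a_T = 0, rearrange to (I - Q) a = r where r[i] = P(i -> P):
  [9/10, 0, -13/20] . (a_Q, a_R, a_S) = 1/10
  [0, 4/5, -1/10] . (a_Q, a_R, a_S) = 7/20
  [-1/5, -3/20, 3/5] . (a_Q, a_R, a_S) = 1/5

Solving yields:
  a_Q = 1477/2516
  a_R = 327/629
  a_S = 829/1258

Starting state is S, so the absorption probability is a_S = 829/1258.

Answer: 829/1258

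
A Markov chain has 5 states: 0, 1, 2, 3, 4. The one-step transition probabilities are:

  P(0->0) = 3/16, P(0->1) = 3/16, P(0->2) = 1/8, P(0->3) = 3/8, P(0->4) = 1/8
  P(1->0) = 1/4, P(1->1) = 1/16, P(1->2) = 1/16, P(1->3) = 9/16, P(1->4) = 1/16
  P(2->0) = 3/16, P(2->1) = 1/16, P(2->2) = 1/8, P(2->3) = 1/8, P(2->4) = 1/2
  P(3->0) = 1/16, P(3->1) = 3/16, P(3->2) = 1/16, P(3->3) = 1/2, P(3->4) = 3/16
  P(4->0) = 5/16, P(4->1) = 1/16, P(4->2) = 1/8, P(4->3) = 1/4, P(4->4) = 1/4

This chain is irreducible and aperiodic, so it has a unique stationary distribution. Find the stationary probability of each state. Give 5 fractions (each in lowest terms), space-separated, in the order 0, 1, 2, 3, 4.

Answer: 7/41 11/82 15/164 33/82 33/164

Derivation:
The stationary distribution satisfies pi = pi * P, i.e.:
  pi_0 = 3/16*pi_0 + 1/4*pi_1 + 3/16*pi_2 + 1/16*pi_3 + 5/16*pi_4
  pi_1 = 3/16*pi_0 + 1/16*pi_1 + 1/16*pi_2 + 3/16*pi_3 + 1/16*pi_4
  pi_2 = 1/8*pi_0 + 1/16*pi_1 + 1/8*pi_2 + 1/16*pi_3 + 1/8*pi_4
  pi_3 = 3/8*pi_0 + 9/16*pi_1 + 1/8*pi_2 + 1/2*pi_3 + 1/4*pi_4
  pi_4 = 1/8*pi_0 + 1/16*pi_1 + 1/2*pi_2 + 3/16*pi_3 + 1/4*pi_4
with normalization: pi_0 + pi_1 + pi_2 + pi_3 + pi_4 = 1.

Using the first 4 balance equations plus normalization, the linear system A*pi = b is:
  [-13/16, 1/4, 3/16, 1/16, 5/16] . pi = 0
  [3/16, -15/16, 1/16, 3/16, 1/16] . pi = 0
  [1/8, 1/16, -7/8, 1/16, 1/8] . pi = 0
  [3/8, 9/16, 1/8, -1/2, 1/4] . pi = 0
  [1, 1, 1, 1, 1] . pi = 1

Solving yields:
  pi_0 = 7/41
  pi_1 = 11/82
  pi_2 = 15/164
  pi_3 = 33/82
  pi_4 = 33/164

Verification (pi * P):
  7/41*3/16 + 11/82*1/4 + 15/164*3/16 + 33/82*1/16 + 33/164*5/16 = 7/41 = pi_0  (ok)
  7/41*3/16 + 11/82*1/16 + 15/164*1/16 + 33/82*3/16 + 33/164*1/16 = 11/82 = pi_1  (ok)
  7/41*1/8 + 11/82*1/16 + 15/164*1/8 + 33/82*1/16 + 33/164*1/8 = 15/164 = pi_2  (ok)
  7/41*3/8 + 11/82*9/16 + 15/164*1/8 + 33/82*1/2 + 33/164*1/4 = 33/82 = pi_3  (ok)
  7/41*1/8 + 11/82*1/16 + 15/164*1/2 + 33/82*3/16 + 33/164*1/4 = 33/164 = pi_4  (ok)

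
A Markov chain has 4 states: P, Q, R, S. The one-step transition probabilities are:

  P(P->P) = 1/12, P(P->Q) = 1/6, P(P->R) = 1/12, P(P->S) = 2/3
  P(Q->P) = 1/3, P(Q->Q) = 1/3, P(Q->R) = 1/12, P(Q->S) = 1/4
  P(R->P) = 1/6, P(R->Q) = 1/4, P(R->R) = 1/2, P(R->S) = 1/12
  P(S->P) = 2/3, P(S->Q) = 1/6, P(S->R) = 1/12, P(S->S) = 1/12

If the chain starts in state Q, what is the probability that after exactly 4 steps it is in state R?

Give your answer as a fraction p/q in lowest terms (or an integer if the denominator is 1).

Answer: 2873/20736

Derivation:
Computing P^4 by repeated multiplication:
P^1 =
  P: [1/12, 1/6, 1/12, 2/3]
  Q: [1/3, 1/3, 1/12, 1/4]
  R: [1/6, 1/4, 1/2, 1/12]
  S: [2/3, 1/6, 1/12, 1/12]
P^2 =
  P: [25/48, 29/144, 17/144, 23/144]
  Q: [23/72, 11/48, 17/144, 1/3]
  R: [17/72, 1/4, 7/24, 2/9]
  S: [13/72, 29/144, 17/144, 1/2]
P^3 =
  P: [409/1728, 121/576, 229/1728, 727/1728]
  Q: [149/432, 371/1728, 229/1728, 133/432]
  R: [259/864, 67/288, 59/288, 227/864]
  S: [47/108, 121/576, 229/1728, 2/9]
P^4 =
  P: [8135/20736, 4411/20736, 2873/20736, 5317/20736]
  Q: [3397/10368, 4427/20736, 2873/20736, 41/128]
  R: [3233/10368, 769/3456, 583/3456, 3079/10368]
  S: [2867/10368, 4411/20736, 2873/20736, 3859/10368]

(P^4)[Q -> R] = 2873/20736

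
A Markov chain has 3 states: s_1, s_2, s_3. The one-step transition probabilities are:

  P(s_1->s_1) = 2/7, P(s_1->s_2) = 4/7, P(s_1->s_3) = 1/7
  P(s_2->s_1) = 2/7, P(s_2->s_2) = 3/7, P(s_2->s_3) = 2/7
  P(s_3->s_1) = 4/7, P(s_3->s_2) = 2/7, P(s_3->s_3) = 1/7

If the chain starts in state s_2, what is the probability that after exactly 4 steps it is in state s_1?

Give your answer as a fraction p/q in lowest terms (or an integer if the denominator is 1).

Computing P^4 by repeated multiplication:
P^1 =
  s_1: [2/7, 4/7, 1/7]
  s_2: [2/7, 3/7, 2/7]
  s_3: [4/7, 2/7, 1/7]
P^2 =
  s_1: [16/49, 22/49, 11/49]
  s_2: [18/49, 3/7, 10/49]
  s_3: [16/49, 24/49, 9/49]
P^3 =
  s_1: [120/343, 152/343, 71/343]
  s_2: [118/343, 155/343, 10/49]
  s_3: [116/343, 22/49, 73/343]
P^4 =
  s_1: [828/2401, 22/49, 495/2401]
  s_2: [118/343, 1077/2401, 498/2401]
  s_3: [832/2401, 1072/2401, 71/343]

(P^4)[s_2 -> s_1] = 118/343

Answer: 118/343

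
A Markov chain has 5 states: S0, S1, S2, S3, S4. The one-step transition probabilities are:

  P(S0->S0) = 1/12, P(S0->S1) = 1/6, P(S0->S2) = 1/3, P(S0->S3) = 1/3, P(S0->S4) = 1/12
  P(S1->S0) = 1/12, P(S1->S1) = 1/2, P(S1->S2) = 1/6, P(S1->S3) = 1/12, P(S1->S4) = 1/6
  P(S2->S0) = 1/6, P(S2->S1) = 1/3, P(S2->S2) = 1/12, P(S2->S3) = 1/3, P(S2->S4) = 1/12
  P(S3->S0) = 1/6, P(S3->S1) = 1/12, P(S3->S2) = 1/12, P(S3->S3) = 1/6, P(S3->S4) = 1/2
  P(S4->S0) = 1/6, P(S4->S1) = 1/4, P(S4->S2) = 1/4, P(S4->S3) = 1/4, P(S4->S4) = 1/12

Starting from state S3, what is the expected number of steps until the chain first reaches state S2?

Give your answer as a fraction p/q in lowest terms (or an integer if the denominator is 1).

Answer: 9948/1789

Derivation:
Let h_i = expected steps to first reach S2 from state i.
Boundary: h_S2 = 0.
First-step equations for the other states:
  h_S0 = 1 + 1/12*h_S0 + 1/6*h_S1 + 1/3*h_S2 + 1/3*h_S3 + 1/12*h_S4
  h_S1 = 1 + 1/12*h_S0 + 1/2*h_S1 + 1/6*h_S2 + 1/12*h_S3 + 1/6*h_S4
  h_S3 = 1 + 1/6*h_S0 + 1/12*h_S1 + 1/12*h_S2 + 1/6*h_S3 + 1/2*h_S4
  h_S4 = 1 + 1/6*h_S0 + 1/4*h_S1 + 1/4*h_S2 + 1/4*h_S3 + 1/12*h_S4

Substituting h_S2 = 0 and rearranging gives the linear system (I - Q) h = 1:
  [11/12, -1/6, -1/3, -1/12] . (h_S0, h_S1, h_S3, h_S4) = 1
  [-1/12, 1/2, -1/12, -1/6] . (h_S0, h_S1, h_S3, h_S4) = 1
  [-1/6, -1/12, 5/6, -1/2] . (h_S0, h_S1, h_S3, h_S4) = 1
  [-1/6, -1/4, -1/4, 11/12] . (h_S0, h_S1, h_S3, h_S4) = 1

Solving yields:
  h_S0 = 8088/1789
  h_S1 = 9492/1789
  h_S3 = 9948/1789
  h_S4 = 8724/1789

Starting state is S3, so the expected hitting time is h_S3 = 9948/1789.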